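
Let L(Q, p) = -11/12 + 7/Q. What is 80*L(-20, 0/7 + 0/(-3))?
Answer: -304/3 ≈ -101.33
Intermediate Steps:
L(Q, p) = -11/12 + 7/Q (L(Q, p) = -11*1/12 + 7/Q = -11/12 + 7/Q)
80*L(-20, 0/7 + 0/(-3)) = 80*(-11/12 + 7/(-20)) = 80*(-11/12 + 7*(-1/20)) = 80*(-11/12 - 7/20) = 80*(-19/15) = -304/3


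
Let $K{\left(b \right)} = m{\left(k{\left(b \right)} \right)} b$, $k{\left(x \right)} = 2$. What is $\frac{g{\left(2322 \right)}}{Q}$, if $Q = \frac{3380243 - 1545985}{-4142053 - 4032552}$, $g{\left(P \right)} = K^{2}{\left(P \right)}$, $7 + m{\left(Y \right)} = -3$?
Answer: $- \frac{2203744349241000}{917129} \approx -2.4029 \cdot 10^{9}$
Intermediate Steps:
$m{\left(Y \right)} = -10$ ($m{\left(Y \right)} = -7 - 3 = -10$)
$K{\left(b \right)} = - 10 b$
$g{\left(P \right)} = 100 P^{2}$ ($g{\left(P \right)} = \left(- 10 P\right)^{2} = 100 P^{2}$)
$Q = - \frac{1834258}{8174605}$ ($Q = \frac{1834258}{-8174605} = 1834258 \left(- \frac{1}{8174605}\right) = - \frac{1834258}{8174605} \approx -0.22438$)
$\frac{g{\left(2322 \right)}}{Q} = \frac{100 \cdot 2322^{2}}{- \frac{1834258}{8174605}} = 100 \cdot 5391684 \left(- \frac{8174605}{1834258}\right) = 539168400 \left(- \frac{8174605}{1834258}\right) = - \frac{2203744349241000}{917129}$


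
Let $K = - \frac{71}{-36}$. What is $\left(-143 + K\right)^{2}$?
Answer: $\frac{25775929}{1296} \approx 19889.0$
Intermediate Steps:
$K = \frac{71}{36}$ ($K = \left(-71\right) \left(- \frac{1}{36}\right) = \frac{71}{36} \approx 1.9722$)
$\left(-143 + K\right)^{2} = \left(-143 + \frac{71}{36}\right)^{2} = \left(- \frac{5077}{36}\right)^{2} = \frac{25775929}{1296}$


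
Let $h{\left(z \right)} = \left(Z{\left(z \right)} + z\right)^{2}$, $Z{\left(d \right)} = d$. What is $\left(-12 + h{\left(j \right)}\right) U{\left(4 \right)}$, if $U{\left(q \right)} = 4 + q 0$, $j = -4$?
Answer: $208$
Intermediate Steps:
$h{\left(z \right)} = 4 z^{2}$ ($h{\left(z \right)} = \left(z + z\right)^{2} = \left(2 z\right)^{2} = 4 z^{2}$)
$U{\left(q \right)} = 4$ ($U{\left(q \right)} = 4 + 0 = 4$)
$\left(-12 + h{\left(j \right)}\right) U{\left(4 \right)} = \left(-12 + 4 \left(-4\right)^{2}\right) 4 = \left(-12 + 4 \cdot 16\right) 4 = \left(-12 + 64\right) 4 = 52 \cdot 4 = 208$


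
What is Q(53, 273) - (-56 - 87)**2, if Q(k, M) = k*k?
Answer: -17640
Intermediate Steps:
Q(k, M) = k**2
Q(53, 273) - (-56 - 87)**2 = 53**2 - (-56 - 87)**2 = 2809 - 1*(-143)**2 = 2809 - 1*20449 = 2809 - 20449 = -17640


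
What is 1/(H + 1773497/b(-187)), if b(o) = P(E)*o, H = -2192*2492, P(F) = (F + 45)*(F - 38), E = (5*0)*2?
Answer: -29070/158793667253 ≈ -1.8307e-7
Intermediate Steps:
E = 0 (E = 0*2 = 0)
P(F) = (-38 + F)*(45 + F) (P(F) = (45 + F)*(-38 + F) = (-38 + F)*(45 + F))
H = -5462464
b(o) = -1710*o (b(o) = (-1710 + 0² + 7*0)*o = (-1710 + 0 + 0)*o = -1710*o)
1/(H + 1773497/b(-187)) = 1/(-5462464 + 1773497/((-1710*(-187)))) = 1/(-5462464 + 1773497/319770) = 1/(-5462464 + 1773497*(1/319770)) = 1/(-5462464 + 161227/29070) = 1/(-158793667253/29070) = -29070/158793667253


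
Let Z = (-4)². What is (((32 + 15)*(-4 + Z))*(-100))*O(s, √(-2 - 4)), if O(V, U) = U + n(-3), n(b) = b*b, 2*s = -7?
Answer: -507600 - 56400*I*√6 ≈ -5.076e+5 - 1.3815e+5*I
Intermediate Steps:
s = -7/2 (s = (½)*(-7) = -7/2 ≈ -3.5000)
Z = 16
n(b) = b²
O(V, U) = 9 + U (O(V, U) = U + (-3)² = U + 9 = 9 + U)
(((32 + 15)*(-4 + Z))*(-100))*O(s, √(-2 - 4)) = (((32 + 15)*(-4 + 16))*(-100))*(9 + √(-2 - 4)) = ((47*12)*(-100))*(9 + √(-6)) = (564*(-100))*(9 + I*√6) = -56400*(9 + I*√6) = -507600 - 56400*I*√6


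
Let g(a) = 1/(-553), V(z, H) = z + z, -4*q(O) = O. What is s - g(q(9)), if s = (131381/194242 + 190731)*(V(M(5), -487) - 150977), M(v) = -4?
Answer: -3093320370928717273/107415826 ≈ -2.8798e+10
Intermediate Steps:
q(O) = -O/4
V(z, H) = 2*z
g(a) = -1/553
s = -5593707723198755/194242 (s = (131381/194242 + 190731)*(2*(-4) - 150977) = (131381*(1/194242) + 190731)*(-8 - 150977) = (131381/194242 + 190731)*(-150985) = (37048102283/194242)*(-150985) = -5593707723198755/194242 ≈ -2.8798e+10)
s - g(q(9)) = -5593707723198755/194242 - 1*(-1/553) = -5593707723198755/194242 + 1/553 = -3093320370928717273/107415826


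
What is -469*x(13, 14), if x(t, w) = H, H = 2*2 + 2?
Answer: -2814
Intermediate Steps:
H = 6 (H = 4 + 2 = 6)
x(t, w) = 6
-469*x(13, 14) = -469*6 = -2814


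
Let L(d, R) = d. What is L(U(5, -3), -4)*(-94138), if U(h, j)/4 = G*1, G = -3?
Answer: 1129656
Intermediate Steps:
U(h, j) = -12 (U(h, j) = 4*(-3*1) = 4*(-3) = -12)
L(U(5, -3), -4)*(-94138) = -12*(-94138) = 1129656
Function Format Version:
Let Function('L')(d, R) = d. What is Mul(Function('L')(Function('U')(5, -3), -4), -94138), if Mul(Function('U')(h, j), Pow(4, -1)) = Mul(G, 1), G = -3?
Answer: 1129656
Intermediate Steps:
Function('U')(h, j) = -12 (Function('U')(h, j) = Mul(4, Mul(-3, 1)) = Mul(4, -3) = -12)
Mul(Function('L')(Function('U')(5, -3), -4), -94138) = Mul(-12, -94138) = 1129656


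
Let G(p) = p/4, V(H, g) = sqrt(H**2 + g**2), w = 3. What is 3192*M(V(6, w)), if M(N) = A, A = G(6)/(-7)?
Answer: -684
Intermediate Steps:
G(p) = p/4 (G(p) = p*(1/4) = p/4)
A = -3/14 (A = ((1/4)*6)/(-7) = (3/2)*(-1/7) = -3/14 ≈ -0.21429)
M(N) = -3/14
3192*M(V(6, w)) = 3192*(-3/14) = -684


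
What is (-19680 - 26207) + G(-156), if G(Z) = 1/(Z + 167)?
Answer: -504756/11 ≈ -45887.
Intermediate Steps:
G(Z) = 1/(167 + Z)
(-19680 - 26207) + G(-156) = (-19680 - 26207) + 1/(167 - 156) = -45887 + 1/11 = -504756/11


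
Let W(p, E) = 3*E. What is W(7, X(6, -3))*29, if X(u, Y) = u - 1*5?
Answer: 87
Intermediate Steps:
X(u, Y) = -5 + u (X(u, Y) = u - 5 = -5 + u)
W(7, X(6, -3))*29 = (3*(-5 + 6))*29 = (3*1)*29 = 3*29 = 87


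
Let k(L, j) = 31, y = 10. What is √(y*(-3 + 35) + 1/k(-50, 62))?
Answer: √307551/31 ≈ 17.889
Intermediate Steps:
√(y*(-3 + 35) + 1/k(-50, 62)) = √(10*(-3 + 35) + 1/31) = √(10*32 + 1/31) = √(320 + 1/31) = √(9921/31) = √307551/31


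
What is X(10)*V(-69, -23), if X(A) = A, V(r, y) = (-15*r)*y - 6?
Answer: -238110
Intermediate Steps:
V(r, y) = -6 - 15*r*y (V(r, y) = -15*r*y - 6 = -6 - 15*r*y)
X(10)*V(-69, -23) = 10*(-6 - 15*(-69)*(-23)) = 10*(-6 - 23805) = 10*(-23811) = -238110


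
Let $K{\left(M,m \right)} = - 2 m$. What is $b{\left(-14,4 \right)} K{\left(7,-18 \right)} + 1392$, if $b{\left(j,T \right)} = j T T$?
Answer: $-6672$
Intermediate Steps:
$b{\left(j,T \right)} = j T^{2}$ ($b{\left(j,T \right)} = T j T = j T^{2}$)
$b{\left(-14,4 \right)} K{\left(7,-18 \right)} + 1392 = - 14 \cdot 4^{2} \left(\left(-2\right) \left(-18\right)\right) + 1392 = \left(-14\right) 16 \cdot 36 + 1392 = \left(-224\right) 36 + 1392 = -8064 + 1392 = -6672$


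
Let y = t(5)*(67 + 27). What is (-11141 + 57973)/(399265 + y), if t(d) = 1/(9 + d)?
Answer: 163912/1397451 ≈ 0.11729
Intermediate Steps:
y = 47/7 (y = (67 + 27)/(9 + 5) = 94/14 = (1/14)*94 = 47/7 ≈ 6.7143)
(-11141 + 57973)/(399265 + y) = (-11141 + 57973)/(399265 + 47/7) = 46832/(2794902/7) = 46832*(7/2794902) = 163912/1397451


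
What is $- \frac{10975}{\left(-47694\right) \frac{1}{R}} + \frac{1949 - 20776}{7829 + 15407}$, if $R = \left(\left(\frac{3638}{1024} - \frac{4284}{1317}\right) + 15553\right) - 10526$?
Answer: $\frac{163985849404661}{141851876352} \approx 1156.0$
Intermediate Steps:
$R = \frac{1129976141}{224768}$ ($R = \left(\left(3638 \cdot \frac{1}{1024} - \frac{1428}{439}\right) + 15553\right) - 10526 = \left(\left(\frac{1819}{512} - \frac{1428}{439}\right) + 15553\right) - 10526 = \left(\frac{67405}{224768} + 15553\right) - 10526 = \frac{3495884109}{224768} - 10526 = \frac{1129976141}{224768} \approx 5027.3$)
$- \frac{10975}{\left(-47694\right) \frac{1}{R}} + \frac{1949 - 20776}{7829 + 15407} = - \frac{10975}{\left(-47694\right) \frac{1}{\frac{1129976141}{224768}}} + \frac{1949 - 20776}{7829 + 15407} = - \frac{10975}{\left(-47694\right) \frac{224768}{1129976141}} - \frac{18827}{23236} = - \frac{10975}{- \frac{10720084992}{1129976141}} - \frac{18827}{23236} = \left(-10975\right) \left(- \frac{1129976141}{10720084992}\right) - \frac{18827}{23236} = \frac{28249403525}{24419328} - \frac{18827}{23236} = \frac{163985849404661}{141851876352}$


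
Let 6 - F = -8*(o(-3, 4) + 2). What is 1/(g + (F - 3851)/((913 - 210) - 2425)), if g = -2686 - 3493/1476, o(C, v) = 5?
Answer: -10332/27753469 ≈ -0.00037228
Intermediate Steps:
F = 62 (F = 6 - (-8)*(5 + 2) = 6 - (-8)*7 = 6 - 1*(-56) = 6 + 56 = 62)
g = -3968029/1476 (g = -2686 - 3493/1476 = -3968029/1476 ≈ -2688.4)
1/(g + (F - 3851)/((913 - 210) - 2425)) = 1/(-3968029/1476 + (62 - 3851)/((913 - 210) - 2425)) = 1/(-3968029/1476 - 3789/(703 - 2425)) = 1/(-3968029/1476 - 3789/(-1722)) = 1/(-3968029/1476 - 3789*(-1/1722)) = 1/(-3968029/1476 + 1263/574) = 1/(-27753469/10332) = -10332/27753469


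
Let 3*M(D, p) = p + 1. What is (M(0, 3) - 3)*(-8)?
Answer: 40/3 ≈ 13.333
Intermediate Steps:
M(D, p) = ⅓ + p/3 (M(D, p) = (p + 1)/3 = (1 + p)/3 = ⅓ + p/3)
(M(0, 3) - 3)*(-8) = ((⅓ + (⅓)*3) - 3)*(-8) = ((⅓ + 1) - 3)*(-8) = (4/3 - 3)*(-8) = -5/3*(-8) = 40/3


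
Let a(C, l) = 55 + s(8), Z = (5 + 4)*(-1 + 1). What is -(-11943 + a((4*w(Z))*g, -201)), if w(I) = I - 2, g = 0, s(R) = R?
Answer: 11880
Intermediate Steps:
Z = 0 (Z = 9*0 = 0)
w(I) = -2 + I
a(C, l) = 63 (a(C, l) = 55 + 8 = 63)
-(-11943 + a((4*w(Z))*g, -201)) = -(-11943 + 63) = -1*(-11880) = 11880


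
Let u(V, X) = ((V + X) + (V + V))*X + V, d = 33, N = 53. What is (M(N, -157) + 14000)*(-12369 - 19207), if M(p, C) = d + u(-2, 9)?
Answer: -443895408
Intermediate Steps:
u(V, X) = V + X*(X + 3*V) (u(V, X) = ((V + X) + 2*V)*X + V = (X + 3*V)*X + V = X*(X + 3*V) + V = V + X*(X + 3*V))
M(p, C) = 58 (M(p, C) = 33 + (-2 + 9**2 + 3*(-2)*9) = 33 + (-2 + 81 - 54) = 33 + 25 = 58)
(M(N, -157) + 14000)*(-12369 - 19207) = (58 + 14000)*(-12369 - 19207) = 14058*(-31576) = -443895408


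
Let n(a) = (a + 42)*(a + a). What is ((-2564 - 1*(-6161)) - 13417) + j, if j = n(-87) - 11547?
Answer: -13537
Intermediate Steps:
n(a) = 2*a*(42 + a) (n(a) = (42 + a)*(2*a) = 2*a*(42 + a))
j = -3717 (j = 2*(-87)*(42 - 87) - 11547 = 2*(-87)*(-45) - 11547 = 7830 - 11547 = -3717)
((-2564 - 1*(-6161)) - 13417) + j = ((-2564 - 1*(-6161)) - 13417) - 3717 = ((-2564 + 6161) - 13417) - 3717 = (3597 - 13417) - 3717 = -9820 - 3717 = -13537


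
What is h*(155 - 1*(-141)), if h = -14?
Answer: -4144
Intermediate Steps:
h*(155 - 1*(-141)) = -14*(155 - 1*(-141)) = -14*(155 + 141) = -14*296 = -4144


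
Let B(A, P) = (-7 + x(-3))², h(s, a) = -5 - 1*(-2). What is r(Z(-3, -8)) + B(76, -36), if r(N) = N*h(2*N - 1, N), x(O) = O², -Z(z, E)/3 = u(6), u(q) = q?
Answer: 58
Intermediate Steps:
Z(z, E) = -18 (Z(z, E) = -3*6 = -18)
h(s, a) = -3 (h(s, a) = -5 + 2 = -3)
r(N) = -3*N (r(N) = N*(-3) = -3*N)
B(A, P) = 4 (B(A, P) = (-7 + (-3)²)² = (-7 + 9)² = 2² = 4)
r(Z(-3, -8)) + B(76, -36) = -3*(-18) + 4 = 54 + 4 = 58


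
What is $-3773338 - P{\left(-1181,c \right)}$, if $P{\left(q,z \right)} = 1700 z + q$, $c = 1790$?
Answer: $-6815157$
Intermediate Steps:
$P{\left(q,z \right)} = q + 1700 z$
$-3773338 - P{\left(-1181,c \right)} = -3773338 - \left(-1181 + 1700 \cdot 1790\right) = -3773338 - \left(-1181 + 3043000\right) = -3773338 - 3041819 = -6815157$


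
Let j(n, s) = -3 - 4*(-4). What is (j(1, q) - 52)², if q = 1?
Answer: 1521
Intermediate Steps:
j(n, s) = 13 (j(n, s) = -3 + 16 = 13)
(j(1, q) - 52)² = (13 - 52)² = (-39)² = 1521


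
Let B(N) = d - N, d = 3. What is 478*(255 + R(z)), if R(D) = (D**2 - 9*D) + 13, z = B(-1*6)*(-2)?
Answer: 360412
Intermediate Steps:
B(N) = 3 - N
z = -18 (z = (3 - (-1)*6)*(-2) = (3 - 1*(-6))*(-2) = (3 + 6)*(-2) = 9*(-2) = -18)
R(D) = 13 + D**2 - 9*D
478*(255 + R(z)) = 478*(255 + (13 + (-18)**2 - 9*(-18))) = 478*(255 + (13 + 324 + 162)) = 478*(255 + 499) = 478*754 = 360412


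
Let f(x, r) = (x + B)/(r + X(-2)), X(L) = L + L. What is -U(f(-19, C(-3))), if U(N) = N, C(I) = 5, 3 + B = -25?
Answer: 47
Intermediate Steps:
B = -28 (B = -3 - 25 = -28)
X(L) = 2*L
f(x, r) = (-28 + x)/(-4 + r) (f(x, r) = (x - 28)/(r + 2*(-2)) = (-28 + x)/(r - 4) = (-28 + x)/(-4 + r))
-U(f(-19, C(-3))) = -(-28 - 19)/(-4 + 5) = -(-47)/1 = -(-47) = -1*(-47) = 47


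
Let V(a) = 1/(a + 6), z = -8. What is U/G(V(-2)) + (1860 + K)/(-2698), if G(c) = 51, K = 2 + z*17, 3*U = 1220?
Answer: 1513741/206397 ≈ 7.3341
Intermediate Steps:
U = 1220/3 (U = (⅓)*1220 = 1220/3 ≈ 406.67)
K = -134 (K = 2 - 8*17 = 2 - 136 = -134)
V(a) = 1/(6 + a)
U/G(V(-2)) + (1860 + K)/(-2698) = (1220/3)/51 + (1860 - 134)/(-2698) = (1220/3)*(1/51) + 1726*(-1/2698) = 1220/153 - 863/1349 = 1513741/206397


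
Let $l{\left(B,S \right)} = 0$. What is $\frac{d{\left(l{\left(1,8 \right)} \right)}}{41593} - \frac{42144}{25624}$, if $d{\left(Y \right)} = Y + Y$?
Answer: $- \frac{5268}{3203} \approx -1.6447$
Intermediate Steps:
$d{\left(Y \right)} = 2 Y$
$\frac{d{\left(l{\left(1,8 \right)} \right)}}{41593} - \frac{42144}{25624} = \frac{2 \cdot 0}{41593} - \frac{42144}{25624} = 0 \cdot \frac{1}{41593} - \frac{5268}{3203} = 0 - \frac{5268}{3203} = - \frac{5268}{3203}$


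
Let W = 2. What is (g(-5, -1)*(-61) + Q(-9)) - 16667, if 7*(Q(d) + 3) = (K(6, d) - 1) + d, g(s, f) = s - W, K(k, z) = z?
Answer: -113720/7 ≈ -16246.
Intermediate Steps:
g(s, f) = -2 + s (g(s, f) = s - 1*2 = s - 2 = -2 + s)
Q(d) = -22/7 + 2*d/7 (Q(d) = -3 + ((d - 1) + d)/7 = -3 + ((-1 + d) + d)/7 = -3 + (-1 + 2*d)/7 = -3 + (-1/7 + 2*d/7) = -22/7 + 2*d/7)
(g(-5, -1)*(-61) + Q(-9)) - 16667 = ((-2 - 5)*(-61) + (-22/7 + (2/7)*(-9))) - 16667 = (-7*(-61) + (-22/7 - 18/7)) - 16667 = (427 - 40/7) - 16667 = 2949/7 - 16667 = -113720/7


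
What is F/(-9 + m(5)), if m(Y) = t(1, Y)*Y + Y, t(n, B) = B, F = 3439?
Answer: 3439/21 ≈ 163.76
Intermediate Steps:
m(Y) = Y + Y² (m(Y) = Y*Y + Y = Y² + Y = Y + Y²)
F/(-9 + m(5)) = 3439/(-9 + 5*(1 + 5)) = 3439/(-9 + 5*6) = 3439/(-9 + 30) = 3439/21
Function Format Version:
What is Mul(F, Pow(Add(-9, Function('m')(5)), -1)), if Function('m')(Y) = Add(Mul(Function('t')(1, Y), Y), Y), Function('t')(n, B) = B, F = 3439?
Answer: Rational(3439, 21) ≈ 163.76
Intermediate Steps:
Function('m')(Y) = Add(Y, Pow(Y, 2)) (Function('m')(Y) = Add(Mul(Y, Y), Y) = Add(Pow(Y, 2), Y) = Add(Y, Pow(Y, 2)))
Mul(F, Pow(Add(-9, Function('m')(5)), -1)) = Mul(3439, Pow(Add(-9, Mul(5, Add(1, 5))), -1)) = Mul(3439, Pow(Add(-9, Mul(5, 6)), -1)) = Mul(3439, Pow(Add(-9, 30), -1)) = Mul(3439, Pow(21, -1)) = Mul(3439, Rational(1, 21)) = Rational(3439, 21)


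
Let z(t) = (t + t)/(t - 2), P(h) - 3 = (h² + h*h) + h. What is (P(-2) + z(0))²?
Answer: 81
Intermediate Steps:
P(h) = 3 + h + 2*h² (P(h) = 3 + ((h² + h*h) + h) = 3 + ((h² + h²) + h) = 3 + (2*h² + h) = 3 + (h + 2*h²) = 3 + h + 2*h²)
z(t) = 2*t/(-2 + t) (z(t) = (2*t)/(-2 + t) = 2*t/(-2 + t))
(P(-2) + z(0))² = ((3 - 2 + 2*(-2)²) + 2*0/(-2 + 0))² = ((3 - 2 + 2*4) + 2*0/(-2))² = ((3 - 2 + 8) + 2*0*(-½))² = (9 + 0)² = 9² = 81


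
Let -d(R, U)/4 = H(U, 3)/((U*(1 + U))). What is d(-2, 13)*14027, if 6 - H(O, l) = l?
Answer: -6474/7 ≈ -924.86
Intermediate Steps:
H(O, l) = 6 - l
d(R, U) = -12/(U*(1 + U)) (d(R, U) = -4*(6 - 1*3)/(U*(1 + U)) = -4*(6 - 3)*1/(U*(1 + U)) = -12*1/(U*(1 + U)) = -12/(U*(1 + U)))
d(-2, 13)*14027 = -12/(13*(1 + 13))*14027 = -12*1/13/14*14027 = -12*1/13*1/14*14027 = -6/91*14027 = -6474/7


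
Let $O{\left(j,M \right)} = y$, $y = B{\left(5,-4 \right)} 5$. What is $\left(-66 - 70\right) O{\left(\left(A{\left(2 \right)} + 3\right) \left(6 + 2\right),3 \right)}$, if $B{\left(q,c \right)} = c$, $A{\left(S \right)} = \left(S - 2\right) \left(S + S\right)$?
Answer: $2720$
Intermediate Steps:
$A{\left(S \right)} = 2 S \left(-2 + S\right)$ ($A{\left(S \right)} = \left(-2 + S\right) 2 S = 2 S \left(-2 + S\right)$)
$y = -20$ ($y = \left(-4\right) 5 = -20$)
$O{\left(j,M \right)} = -20$
$\left(-66 - 70\right) O{\left(\left(A{\left(2 \right)} + 3\right) \left(6 + 2\right),3 \right)} = \left(-66 - 70\right) \left(-20\right) = \left(-136\right) \left(-20\right) = 2720$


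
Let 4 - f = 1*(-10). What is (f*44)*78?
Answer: 48048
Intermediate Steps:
f = 14 (f = 4 - (-10) = 4 - 1*(-10) = 4 + 10 = 14)
(f*44)*78 = (14*44)*78 = 616*78 = 48048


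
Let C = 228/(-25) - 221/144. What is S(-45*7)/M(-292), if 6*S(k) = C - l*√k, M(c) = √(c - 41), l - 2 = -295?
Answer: 293*√1295/222 + 38357*I*√37/2397600 ≈ 47.495 + 0.097313*I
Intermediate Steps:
l = -293 (l = 2 - 295 = -293)
C = -38357/3600 (C = 228*(-1/25) - 221*1/144 = -228/25 - 221/144 = -38357/3600 ≈ -10.655)
M(c) = √(-41 + c)
S(k) = -38357/21600 + 293*√k/6 (S(k) = (-38357/3600 - (-293)*√k)/6 = (-38357/3600 + 293*√k)/6 = -38357/21600 + 293*√k/6)
S(-45*7)/M(-292) = (-38357/21600 + 293*√(-45*7)/6)/(√(-41 - 292)) = (-38357/21600 + 293*√(-315)/6)/(√(-333)) = (-38357/21600 + 293*(3*I*√35)/6)/((3*I*√37)) = (-38357/21600 + 293*I*√35/2)*(-I*√37/111) = -I*√37*(-38357/21600 + 293*I*√35/2)/111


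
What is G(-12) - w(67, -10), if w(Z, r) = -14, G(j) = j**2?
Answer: 158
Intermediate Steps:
G(-12) - w(67, -10) = (-12)**2 - 1*(-14) = 144 + 14 = 158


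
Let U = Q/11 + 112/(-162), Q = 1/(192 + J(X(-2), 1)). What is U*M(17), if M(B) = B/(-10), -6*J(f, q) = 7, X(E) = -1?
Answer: 5991089/5100975 ≈ 1.1745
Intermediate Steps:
J(f, q) = -7/6 (J(f, q) = -⅙*7 = -7/6)
M(B) = -B/10 (M(B) = B*(-⅒) = -B/10)
Q = 6/1145 (Q = 1/(192 - 7/6) = 1/(1145/6) = 6/1145 ≈ 0.0052402)
U = -704834/1020195 (U = (6/1145)/11 + 112/(-162) = (6/1145)*(1/11) + 112*(-1/162) = 6/12595 - 56/81 = -704834/1020195 ≈ -0.69088)
U*M(17) = -(-352417)*17/5100975 = -704834/1020195*(-17/10) = 5991089/5100975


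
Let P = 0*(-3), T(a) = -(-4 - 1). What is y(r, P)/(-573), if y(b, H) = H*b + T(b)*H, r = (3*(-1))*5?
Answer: 0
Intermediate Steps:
r = -15 (r = -3*5 = -15)
T(a) = 5 (T(a) = -1*(-5) = 5)
P = 0
y(b, H) = 5*H + H*b (y(b, H) = H*b + 5*H = 5*H + H*b)
y(r, P)/(-573) = (0*(5 - 15))/(-573) = (0*(-10))*(-1/573) = 0*(-1/573) = 0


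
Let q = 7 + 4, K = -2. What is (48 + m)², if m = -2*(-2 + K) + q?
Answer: 4489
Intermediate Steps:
q = 11
m = 19 (m = -2*(-2 - 2) + 11 = -2*(-4) + 11 = 8 + 11 = 19)
(48 + m)² = (48 + 19)² = 67² = 4489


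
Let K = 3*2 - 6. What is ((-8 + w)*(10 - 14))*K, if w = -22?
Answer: 0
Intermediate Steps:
K = 0 (K = 6 - 6 = 0)
((-8 + w)*(10 - 14))*K = ((-8 - 22)*(10 - 14))*0 = -30*(-4)*0 = 120*0 = 0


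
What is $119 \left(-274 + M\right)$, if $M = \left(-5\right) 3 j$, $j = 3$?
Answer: $-37961$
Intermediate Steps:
$M = -45$ ($M = \left(-5\right) 3 \cdot 3 = \left(-15\right) 3 = -45$)
$119 \left(-274 + M\right) = 119 \left(-274 - 45\right) = 119 \left(-319\right) = -37961$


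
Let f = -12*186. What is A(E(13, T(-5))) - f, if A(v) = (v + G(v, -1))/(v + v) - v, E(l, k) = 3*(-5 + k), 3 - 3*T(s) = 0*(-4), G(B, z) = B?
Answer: 2245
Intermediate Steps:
T(s) = 1 (T(s) = 1 - 0*(-4) = 1 - 1/3*0 = 1 + 0 = 1)
E(l, k) = -15 + 3*k
f = -2232
A(v) = 1 - v (A(v) = (v + v)/(v + v) - v = (2*v)/((2*v)) - v = (2*v)*(1/(2*v)) - v = 1 - v)
A(E(13, T(-5))) - f = (1 - (-15 + 3*1)) - 1*(-2232) = (1 - (-15 + 3)) + 2232 = (1 - 1*(-12)) + 2232 = (1 + 12) + 2232 = 13 + 2232 = 2245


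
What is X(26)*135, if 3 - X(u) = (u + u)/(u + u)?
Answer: 270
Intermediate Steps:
X(u) = 2 (X(u) = 3 - (u + u)/(u + u) = 3 - 2*u/(2*u) = 3 - 2*u*1/(2*u) = 3 - 1*1 = 3 - 1 = 2)
X(26)*135 = 2*135 = 270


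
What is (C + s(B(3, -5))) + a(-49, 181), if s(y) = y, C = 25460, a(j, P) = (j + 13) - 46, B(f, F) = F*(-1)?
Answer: 25383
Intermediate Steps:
B(f, F) = -F
a(j, P) = -33 + j (a(j, P) = (13 + j) - 46 = -33 + j)
(C + s(B(3, -5))) + a(-49, 181) = (25460 - 1*(-5)) + (-33 - 49) = (25460 + 5) - 82 = 25465 - 82 = 25383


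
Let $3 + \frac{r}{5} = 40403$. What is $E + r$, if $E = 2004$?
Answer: $204004$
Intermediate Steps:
$r = 202000$ ($r = -15 + 5 \cdot 40403 = -15 + 202015 = 202000$)
$E + r = 2004 + 202000 = 204004$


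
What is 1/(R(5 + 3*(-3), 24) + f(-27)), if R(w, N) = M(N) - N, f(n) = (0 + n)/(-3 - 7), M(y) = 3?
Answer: -10/183 ≈ -0.054645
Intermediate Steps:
f(n) = -n/10 (f(n) = n/(-10) = n*(-⅒) = -n/10)
R(w, N) = 3 - N
1/(R(5 + 3*(-3), 24) + f(-27)) = 1/((3 - 1*24) - ⅒*(-27)) = 1/((3 - 24) + 27/10) = 1/(-21 + 27/10) = 1/(-183/10) = -10/183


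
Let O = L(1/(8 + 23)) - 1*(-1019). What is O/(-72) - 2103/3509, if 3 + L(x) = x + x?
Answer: -57610189/3916044 ≈ -14.711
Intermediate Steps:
L(x) = -3 + 2*x (L(x) = -3 + (x + x) = -3 + 2*x)
O = 31498/31 (O = (-3 + 2/(8 + 23)) - 1*(-1019) = (-3 + 2/31) + 1019 = -91/31 + 1019 = 31498/31 ≈ 1016.1)
O/(-72) - 2103/3509 = (31498/31)/(-72) - 2103/3509 = (31498/31)*(-1/72) - 2103*1/3509 = -15749/1116 - 2103/3509 = -57610189/3916044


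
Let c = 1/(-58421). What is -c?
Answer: 1/58421 ≈ 1.7117e-5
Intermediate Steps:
c = -1/58421 ≈ -1.7117e-5
-c = -1*(-1/58421) = 1/58421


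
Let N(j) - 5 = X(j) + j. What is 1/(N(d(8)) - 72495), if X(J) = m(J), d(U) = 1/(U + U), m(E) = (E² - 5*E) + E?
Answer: -256/18557487 ≈ -1.3795e-5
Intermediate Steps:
m(E) = E² - 4*E
d(U) = 1/(2*U)
X(J) = J*(-4 + J)
N(j) = 5 + j + j*(-4 + j) (N(j) = 5 + (j*(-4 + j) + j) = 5 + (j + j*(-4 + j)) = 5 + j + j*(-4 + j))
1/(N(d(8)) - 72495) = 1/((5 + (½)/8 + ((½)/8)*(-4 + (½)/8)) - 72495) = 1/((5 + (½)*(⅛) + ((½)*(⅛))*(-4 + (½)*(⅛))) - 72495) = 1/((5 + 1/16 + (-4 + 1/16)/16) - 72495) = 1/((5 + 1/16 + (1/16)*(-63/16)) - 72495) = 1/((5 + 1/16 - 63/256) - 72495) = 1/(1233/256 - 72495) = 1/(-18557487/256) = -256/18557487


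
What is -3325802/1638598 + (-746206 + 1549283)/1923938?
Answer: -2541358241115/1576280479462 ≈ -1.6122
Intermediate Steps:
-3325802/1638598 + (-746206 + 1549283)/1923938 = -3325802*1/1638598 + 803077*(1/1923938) = -1662901/819299 + 803077/1923938 = -2541358241115/1576280479462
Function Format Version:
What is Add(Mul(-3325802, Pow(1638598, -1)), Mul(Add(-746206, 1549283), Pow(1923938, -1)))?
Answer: Rational(-2541358241115, 1576280479462) ≈ -1.6122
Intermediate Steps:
Add(Mul(-3325802, Pow(1638598, -1)), Mul(Add(-746206, 1549283), Pow(1923938, -1))) = Add(Mul(-3325802, Rational(1, 1638598)), Mul(803077, Rational(1, 1923938))) = Add(Rational(-1662901, 819299), Rational(803077, 1923938)) = Rational(-2541358241115, 1576280479462)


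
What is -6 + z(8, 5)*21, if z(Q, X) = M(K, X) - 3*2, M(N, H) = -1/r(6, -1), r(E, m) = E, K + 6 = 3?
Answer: -271/2 ≈ -135.50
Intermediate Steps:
K = -3 (K = -6 + 3 = -3)
M(N, H) = -⅙ (M(N, H) = -1/6 = -1*⅙ = -⅙)
z(Q, X) = -37/6 (z(Q, X) = -⅙ - 3*2 = -⅙ - 6 = -37/6)
-6 + z(8, 5)*21 = -6 - 37/6*21 = -6 - 259/2 = -271/2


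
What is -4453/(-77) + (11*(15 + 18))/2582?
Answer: 11525597/198814 ≈ 57.972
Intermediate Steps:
-4453/(-77) + (11*(15 + 18))/2582 = -4453*(-1/77) + (11*33)*(1/2582) = 4453/77 + 363*(1/2582) = 4453/77 + 363/2582 = 11525597/198814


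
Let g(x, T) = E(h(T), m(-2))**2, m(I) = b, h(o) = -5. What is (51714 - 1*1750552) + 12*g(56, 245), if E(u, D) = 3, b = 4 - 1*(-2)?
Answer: -1698730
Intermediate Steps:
b = 6 (b = 4 + 2 = 6)
m(I) = 6
g(x, T) = 9 (g(x, T) = 3**2 = 9)
(51714 - 1*1750552) + 12*g(56, 245) = (51714 - 1*1750552) + 12*9 = (51714 - 1750552) + 108 = -1698838 + 108 = -1698730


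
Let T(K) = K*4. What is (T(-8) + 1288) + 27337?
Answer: 28593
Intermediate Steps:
T(K) = 4*K
(T(-8) + 1288) + 27337 = (4*(-8) + 1288) + 27337 = (-32 + 1288) + 27337 = 1256 + 27337 = 28593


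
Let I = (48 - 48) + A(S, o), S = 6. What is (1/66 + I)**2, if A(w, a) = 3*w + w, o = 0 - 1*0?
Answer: 2512225/4356 ≈ 576.73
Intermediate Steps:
o = 0 (o = 0 + 0 = 0)
A(w, a) = 4*w
I = 24 (I = (48 - 48) + 4*6 = 0 + 24 = 24)
(1/66 + I)**2 = (1/66 + 24)**2 = (1585/66)**2 = 2512225/4356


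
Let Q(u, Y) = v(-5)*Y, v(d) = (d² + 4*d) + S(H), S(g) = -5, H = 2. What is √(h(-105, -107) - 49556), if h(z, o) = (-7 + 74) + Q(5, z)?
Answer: 11*I*√409 ≈ 222.46*I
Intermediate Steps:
v(d) = -5 + d² + 4*d (v(d) = (d² + 4*d) - 5 = -5 + d² + 4*d)
Q(u, Y) = 0 (Q(u, Y) = (-5 + (-5)² + 4*(-5))*Y = (-5 + 25 - 20)*Y = 0*Y = 0)
h(z, o) = 67 (h(z, o) = (-7 + 74) + 0 = 67 + 0 = 67)
√(h(-105, -107) - 49556) = √(67 - 49556) = √(-49489) = 11*I*√409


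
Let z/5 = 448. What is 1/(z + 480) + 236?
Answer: 641921/2720 ≈ 236.00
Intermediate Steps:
z = 2240 (z = 5*448 = 2240)
1/(z + 480) + 236 = 1/(2240 + 480) + 236 = 1/2720 + 236 = 641921/2720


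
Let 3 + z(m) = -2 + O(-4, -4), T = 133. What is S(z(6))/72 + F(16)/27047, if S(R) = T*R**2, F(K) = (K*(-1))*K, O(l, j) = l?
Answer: 32373211/216376 ≈ 149.62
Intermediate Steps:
F(K) = -K**2 (F(K) = (-K)*K = -K**2)
z(m) = -9 (z(m) = -3 + (-2 - 4) = -3 - 6 = -9)
S(R) = 133*R**2
S(z(6))/72 + F(16)/27047 = (133*(-9)**2)/72 - 1*16**2/27047 = (133*81)*(1/72) - 1*256*(1/27047) = 10773*(1/72) - 256*1/27047 = 1197/8 - 256/27047 = 32373211/216376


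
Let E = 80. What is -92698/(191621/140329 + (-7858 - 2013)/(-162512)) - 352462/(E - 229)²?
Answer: -6706312666821958798/103158213577673 ≈ -65010.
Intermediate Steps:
-92698/(191621/140329 + (-7858 - 2013)/(-162512)) - 352462/(E - 229)² = -92698/(191621/140329 + (-7858 - 2013)/(-162512)) - 352462/(80 - 229)² = -92698/(191621*(1/140329) - 9871*(-1/162512)) - 352462/((-149)²) = -92698/(191621/140329 + 9871/162512) - 352462/22201 = -92698/4646557073/3257878064 - 352462*1/22201 = -92698*3257878064/4646557073 - 352462/22201 = -301998780776672/4646557073 - 352462/22201 = -6706312666821958798/103158213577673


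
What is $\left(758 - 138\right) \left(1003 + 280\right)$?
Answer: $795460$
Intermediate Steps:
$\left(758 - 138\right) \left(1003 + 280\right) = \left(758 - 138\right) 1283 = 620 \cdot 1283 = 795460$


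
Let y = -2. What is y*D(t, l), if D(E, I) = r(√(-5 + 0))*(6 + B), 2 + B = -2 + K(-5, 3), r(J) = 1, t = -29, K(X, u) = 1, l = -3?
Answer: -6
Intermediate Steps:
B = -3 (B = -2 + (-2 + 1) = -2 - 1 = -3)
D(E, I) = 3 (D(E, I) = 1*(6 - 3) = 1*3 = 3)
y*D(t, l) = -2*3 = -6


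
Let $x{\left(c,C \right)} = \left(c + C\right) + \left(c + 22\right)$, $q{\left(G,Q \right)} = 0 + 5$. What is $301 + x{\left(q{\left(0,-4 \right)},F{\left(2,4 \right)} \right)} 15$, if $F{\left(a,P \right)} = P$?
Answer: $841$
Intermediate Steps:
$q{\left(G,Q \right)} = 5$
$x{\left(c,C \right)} = 22 + C + 2 c$ ($x{\left(c,C \right)} = \left(C + c\right) + \left(22 + c\right) = 22 + C + 2 c$)
$301 + x{\left(q{\left(0,-4 \right)},F{\left(2,4 \right)} \right)} 15 = 301 + \left(22 + 4 + 2 \cdot 5\right) 15 = 301 + \left(22 + 4 + 10\right) 15 = 301 + 36 \cdot 15 = 301 + 540 = 841$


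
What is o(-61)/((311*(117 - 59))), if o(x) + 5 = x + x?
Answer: -127/18038 ≈ -0.0070407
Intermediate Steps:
o(x) = -5 + 2*x (o(x) = -5 + (x + x) = -5 + 2*x)
o(-61)/((311*(117 - 59))) = (-5 + 2*(-61))/((311*(117 - 59))) = (-5 - 122)/((311*58)) = -127/18038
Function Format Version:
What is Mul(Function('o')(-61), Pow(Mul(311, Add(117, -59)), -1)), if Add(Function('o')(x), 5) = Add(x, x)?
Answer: Rational(-127, 18038) ≈ -0.0070407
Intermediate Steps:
Function('o')(x) = Add(-5, Mul(2, x)) (Function('o')(x) = Add(-5, Add(x, x)) = Add(-5, Mul(2, x)))
Mul(Function('o')(-61), Pow(Mul(311, Add(117, -59)), -1)) = Mul(Add(-5, Mul(2, -61)), Pow(Mul(311, Add(117, -59)), -1)) = Mul(Add(-5, -122), Pow(Mul(311, 58), -1)) = Mul(-127, Pow(18038, -1)) = Mul(-127, Rational(1, 18038)) = Rational(-127, 18038)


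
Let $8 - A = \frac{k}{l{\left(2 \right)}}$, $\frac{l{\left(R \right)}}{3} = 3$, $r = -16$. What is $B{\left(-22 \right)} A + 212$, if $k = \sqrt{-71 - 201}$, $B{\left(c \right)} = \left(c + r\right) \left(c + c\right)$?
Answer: $13588 - \frac{6688 i \sqrt{17}}{9} \approx 13588.0 - 3063.9 i$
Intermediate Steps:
$l{\left(R \right)} = 9$ ($l{\left(R \right)} = 3 \cdot 3 = 9$)
$B{\left(c \right)} = 2 c \left(-16 + c\right)$ ($B{\left(c \right)} = \left(c - 16\right) \left(c + c\right) = \left(-16 + c\right) 2 c = 2 c \left(-16 + c\right)$)
$k = 4 i \sqrt{17}$ ($k = \sqrt{-272} = 4 i \sqrt{17} \approx 16.492 i$)
$A = 8 - \frac{4 i \sqrt{17}}{9} \approx 8.0 - 1.8325 i$
$B{\left(-22 \right)} A + 212 = 2 \left(-22\right) \left(-16 - 22\right) \left(8 - \frac{4 i \sqrt{17}}{9}\right) + 212 = 2 \left(-22\right) \left(-38\right) \left(8 - \frac{4 i \sqrt{17}}{9}\right) + 212 = 1672 \left(8 - \frac{4 i \sqrt{17}}{9}\right) + 212 = \left(13376 - \frac{6688 i \sqrt{17}}{9}\right) + 212 = 13588 - \frac{6688 i \sqrt{17}}{9}$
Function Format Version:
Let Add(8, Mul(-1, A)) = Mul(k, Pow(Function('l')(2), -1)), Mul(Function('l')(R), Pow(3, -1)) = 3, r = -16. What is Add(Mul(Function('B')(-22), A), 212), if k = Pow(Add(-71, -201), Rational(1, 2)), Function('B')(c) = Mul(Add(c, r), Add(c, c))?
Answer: Add(13588, Mul(Rational(-6688, 9), I, Pow(17, Rational(1, 2)))) ≈ Add(13588., Mul(-3063.9, I))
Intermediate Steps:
Function('l')(R) = 9 (Function('l')(R) = Mul(3, 3) = 9)
Function('B')(c) = Mul(2, c, Add(-16, c)) (Function('B')(c) = Mul(Add(c, -16), Add(c, c)) = Mul(Add(-16, c), Mul(2, c)) = Mul(2, c, Add(-16, c)))
k = Mul(4, I, Pow(17, Rational(1, 2))) (k = Pow(-272, Rational(1, 2)) = Mul(4, I, Pow(17, Rational(1, 2))) ≈ Mul(16.492, I))
A = Add(8, Mul(Rational(-4, 9), I, Pow(17, Rational(1, 2)))) (A = Add(8, Mul(-1, Mul(Mul(4, I, Pow(17, Rational(1, 2))), Pow(9, -1)))) = Add(8, Mul(-1, Mul(Mul(4, I, Pow(17, Rational(1, 2))), Rational(1, 9)))) = Add(8, Mul(-1, Mul(Rational(4, 9), I, Pow(17, Rational(1, 2))))) = Add(8, Mul(Rational(-4, 9), I, Pow(17, Rational(1, 2)))) ≈ Add(8.0000, Mul(-1.8325, I)))
Add(Mul(Function('B')(-22), A), 212) = Add(Mul(Mul(2, -22, Add(-16, -22)), Add(8, Mul(Rational(-4, 9), I, Pow(17, Rational(1, 2))))), 212) = Add(Mul(Mul(2, -22, -38), Add(8, Mul(Rational(-4, 9), I, Pow(17, Rational(1, 2))))), 212) = Add(Mul(1672, Add(8, Mul(Rational(-4, 9), I, Pow(17, Rational(1, 2))))), 212) = Add(Add(13376, Mul(Rational(-6688, 9), I, Pow(17, Rational(1, 2)))), 212) = Add(13588, Mul(Rational(-6688, 9), I, Pow(17, Rational(1, 2))))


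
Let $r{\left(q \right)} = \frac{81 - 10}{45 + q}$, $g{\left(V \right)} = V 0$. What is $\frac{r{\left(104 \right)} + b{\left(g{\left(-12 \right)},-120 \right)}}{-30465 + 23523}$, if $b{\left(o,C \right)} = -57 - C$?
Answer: $- \frac{4729}{517179} \approx -0.0091438$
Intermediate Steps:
$g{\left(V \right)} = 0$
$r{\left(q \right)} = \frac{71}{45 + q}$
$\frac{r{\left(104 \right)} + b{\left(g{\left(-12 \right)},-120 \right)}}{-30465 + 23523} = \frac{\frac{71}{45 + 104} - -63}{-30465 + 23523} = \frac{\frac{71}{149} + \left(-57 + 120\right)}{-6942} = \left(71 \cdot \frac{1}{149} + 63\right) \left(- \frac{1}{6942}\right) = \left(\frac{71}{149} + 63\right) \left(- \frac{1}{6942}\right) = \frac{9458}{149} \left(- \frac{1}{6942}\right) = - \frac{4729}{517179}$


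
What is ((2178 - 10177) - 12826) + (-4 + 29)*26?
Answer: -20175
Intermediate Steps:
((2178 - 10177) - 12826) + (-4 + 29)*26 = (-7999 - 12826) + 25*26 = -20825 + 650 = -20175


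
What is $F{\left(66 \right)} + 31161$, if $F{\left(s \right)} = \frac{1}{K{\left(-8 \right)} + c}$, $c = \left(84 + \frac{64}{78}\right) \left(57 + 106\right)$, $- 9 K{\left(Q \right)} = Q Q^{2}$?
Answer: $\frac{50613815265}{1624268} \approx 31161.0$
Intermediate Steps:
$K{\left(Q \right)} = - \frac{Q^{3}}{9}$ ($K{\left(Q \right)} = - \frac{Q Q^{2}}{9} = - \frac{Q^{3}}{9}$)
$c = \frac{539204}{39}$ ($c = \left(84 + 64 \cdot \frac{1}{78}\right) 163 = \left(84 + \frac{32}{39}\right) 163 = \frac{3308}{39} \cdot 163 = \frac{539204}{39} \approx 13826.0$)
$F{\left(s \right)} = \frac{117}{1624268}$ ($F{\left(s \right)} = \frac{1}{- \frac{\left(-8\right)^{3}}{9} + \frac{539204}{39}} = \frac{1}{\left(- \frac{1}{9}\right) \left(-512\right) + \frac{539204}{39}} = \frac{1}{\frac{512}{9} + \frac{539204}{39}} = \frac{1}{\frac{1624268}{117}} = \frac{117}{1624268}$)
$F{\left(66 \right)} + 31161 = \frac{117}{1624268} + 31161 = \frac{50613815265}{1624268}$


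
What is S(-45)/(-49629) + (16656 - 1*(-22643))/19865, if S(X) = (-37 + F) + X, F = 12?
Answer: 1951760621/985880085 ≈ 1.9797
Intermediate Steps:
S(X) = -25 + X (S(X) = (-37 + 12) + X = -25 + X)
S(-45)/(-49629) + (16656 - 1*(-22643))/19865 = (-25 - 45)/(-49629) + (16656 - 1*(-22643))/19865 = -70*(-1/49629) + (16656 + 22643)*(1/19865) = 70/49629 + 39299*(1/19865) = 70/49629 + 39299/19865 = 1951760621/985880085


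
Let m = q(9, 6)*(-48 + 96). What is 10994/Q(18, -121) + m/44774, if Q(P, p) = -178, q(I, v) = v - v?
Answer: -5497/89 ≈ -61.764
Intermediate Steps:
q(I, v) = 0
m = 0 (m = 0*(-48 + 96) = 0*48 = 0)
10994/Q(18, -121) + m/44774 = 10994/(-178) + 0/44774 = 10994*(-1/178) + 0*(1/44774) = -5497/89 + 0 = -5497/89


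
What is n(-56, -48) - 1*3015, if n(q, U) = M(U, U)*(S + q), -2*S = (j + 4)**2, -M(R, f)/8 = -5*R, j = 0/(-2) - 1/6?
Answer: 355835/3 ≈ 1.1861e+5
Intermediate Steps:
j = -1/6 (j = 0*(-1/2) - 1*1/6 = 0 - 1/6 = -1/6 ≈ -0.16667)
M(R, f) = 40*R (M(R, f) = -(-40)*R = 40*R)
S = -529/72 (S = -(-1/6 + 4)**2/2 = -(23/6)**2/2 = -1/2*529/36 = -529/72 ≈ -7.3472)
n(q, U) = 40*U*(-529/72 + q) (n(q, U) = (40*U)*(-529/72 + q) = 40*U*(-529/72 + q))
n(-56, -48) - 1*3015 = (5/9)*(-48)*(-529 + 72*(-56)) - 1*3015 = (5/9)*(-48)*(-529 - 4032) - 3015 = (5/9)*(-48)*(-4561) - 3015 = 364880/3 - 3015 = 355835/3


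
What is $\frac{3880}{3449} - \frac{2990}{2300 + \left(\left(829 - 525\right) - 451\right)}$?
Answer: $- \frac{1958870}{7425697} \approx -0.2638$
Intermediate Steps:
$\frac{3880}{3449} - \frac{2990}{2300 + \left(\left(829 - 525\right) - 451\right)} = 3880 \cdot \frac{1}{3449} - \frac{2990}{2300 + \left(304 - 451\right)} = \frac{3880}{3449} - \frac{2990}{2300 - 147} = \frac{3880}{3449} - \frac{2990}{2153} = - \frac{1958870}{7425697}$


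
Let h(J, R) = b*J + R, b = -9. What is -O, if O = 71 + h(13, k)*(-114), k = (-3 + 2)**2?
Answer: -13295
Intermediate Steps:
k = 1 (k = (-1)**2 = 1)
h(J, R) = R - 9*J (h(J, R) = -9*J + R = R - 9*J)
O = 13295 (O = 71 + (1 - 9*13)*(-114) = 71 + (1 - 117)*(-114) = 71 - 116*(-114) = 71 + 13224 = 13295)
-O = -1*13295 = -13295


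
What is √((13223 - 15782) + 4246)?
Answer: √1687 ≈ 41.073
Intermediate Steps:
√((13223 - 15782) + 4246) = √(-2559 + 4246) = √1687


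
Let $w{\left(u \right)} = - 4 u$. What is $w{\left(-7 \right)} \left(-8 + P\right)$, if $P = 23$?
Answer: $420$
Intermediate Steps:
$w{\left(-7 \right)} \left(-8 + P\right) = \left(-4\right) \left(-7\right) \left(-8 + 23\right) = 28 \cdot 15 = 420$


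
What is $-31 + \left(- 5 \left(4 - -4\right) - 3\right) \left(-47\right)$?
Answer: $1990$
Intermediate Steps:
$-31 + \left(- 5 \left(4 - -4\right) - 3\right) \left(-47\right) = -31 + \left(- 5 \left(4 + 4\right) - 3\right) \left(-47\right) = -31 + \left(\left(-5\right) 8 - 3\right) \left(-47\right) = -31 + \left(-40 - 3\right) \left(-47\right) = -31 - -2021 = -31 + 2021 = 1990$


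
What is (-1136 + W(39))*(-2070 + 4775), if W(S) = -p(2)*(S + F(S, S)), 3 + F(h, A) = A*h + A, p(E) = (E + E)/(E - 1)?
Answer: -20341600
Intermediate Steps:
p(E) = 2*E/(-1 + E) (p(E) = (2*E)/(-1 + E) = 2*E/(-1 + E))
F(h, A) = -3 + A + A*h (F(h, A) = -3 + (A*h + A) = -3 + (A + A*h) = -3 + A + A*h)
W(S) = 12 - 8*S - 4*S**2 (W(S) = -2*2/(-1 + 2)*(S + (-3 + S + S*S)) = -2*2/1*(S + (-3 + S + S**2)) = -2*2*1*(-3 + S**2 + 2*S) = -4*(-3 + S**2 + 2*S) = -(-12 + 4*S**2 + 8*S) = 12 - 8*S - 4*S**2)
(-1136 + W(39))*(-2070 + 4775) = (-1136 + (12 - 8*39 - 4*39**2))*(-2070 + 4775) = (-1136 + (12 - 312 - 4*1521))*2705 = (-1136 + (12 - 312 - 6084))*2705 = (-1136 - 6384)*2705 = -7520*2705 = -20341600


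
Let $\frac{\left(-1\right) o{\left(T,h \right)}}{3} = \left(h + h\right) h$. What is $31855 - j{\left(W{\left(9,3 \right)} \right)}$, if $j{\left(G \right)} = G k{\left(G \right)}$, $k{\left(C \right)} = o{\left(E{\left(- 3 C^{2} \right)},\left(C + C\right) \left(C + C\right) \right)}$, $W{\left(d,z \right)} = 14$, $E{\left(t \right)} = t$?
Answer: $51662959$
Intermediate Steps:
$o{\left(T,h \right)} = - 6 h^{2}$ ($o{\left(T,h \right)} = - 3 \left(h + h\right) h = - 3 \cdot 2 h h = - 3 \cdot 2 h^{2} = - 6 h^{2}$)
$k{\left(C \right)} = - 96 C^{4}$ ($k{\left(C \right)} = - 6 \left(\left(C + C\right) \left(C + C\right)\right)^{2} = - 6 \left(2 C 2 C\right)^{2} = - 6 \left(4 C^{2}\right)^{2} = - 6 \cdot 16 C^{4} = - 96 C^{4}$)
$j{\left(G \right)} = - 96 G^{5}$ ($j{\left(G \right)} = G \left(- 96 G^{4}\right) = - 96 G^{5}$)
$31855 - j{\left(W{\left(9,3 \right)} \right)} = 31855 - - 96 \cdot 14^{5} = 31855 - \left(-96\right) 537824 = 31855 - -51631104 = 31855 + 51631104 = 51662959$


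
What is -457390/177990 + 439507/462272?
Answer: -13321073915/8227979328 ≈ -1.6190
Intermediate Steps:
-457390/177990 + 439507/462272 = -457390*1/177990 + 439507*(1/462272) = -45739/17799 + 439507/462272 = -13321073915/8227979328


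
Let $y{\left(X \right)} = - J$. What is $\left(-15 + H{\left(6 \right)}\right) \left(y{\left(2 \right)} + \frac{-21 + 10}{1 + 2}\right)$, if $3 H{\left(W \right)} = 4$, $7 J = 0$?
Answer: $\frac{451}{9} \approx 50.111$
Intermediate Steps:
$J = 0$ ($J = \frac{1}{7} \cdot 0 = 0$)
$H{\left(W \right)} = \frac{4}{3}$ ($H{\left(W \right)} = \frac{1}{3} \cdot 4 = \frac{4}{3}$)
$y{\left(X \right)} = 0$ ($y{\left(X \right)} = \left(-1\right) 0 = 0$)
$\left(-15 + H{\left(6 \right)}\right) \left(y{\left(2 \right)} + \frac{-21 + 10}{1 + 2}\right) = \left(-15 + \frac{4}{3}\right) \left(0 + \frac{-21 + 10}{1 + 2}\right) = - \frac{41 \left(0 - \frac{11}{3}\right)}{3} = \left(- \frac{41}{3}\right) \left(- \frac{11}{3}\right) = \frac{451}{9}$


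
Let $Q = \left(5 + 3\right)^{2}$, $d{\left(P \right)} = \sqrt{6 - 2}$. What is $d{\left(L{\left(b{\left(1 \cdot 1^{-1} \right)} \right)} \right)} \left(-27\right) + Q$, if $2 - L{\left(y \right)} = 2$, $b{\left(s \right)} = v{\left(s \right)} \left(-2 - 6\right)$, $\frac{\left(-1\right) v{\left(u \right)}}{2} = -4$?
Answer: $10$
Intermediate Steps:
$v{\left(u \right)} = 8$ ($v{\left(u \right)} = \left(-2\right) \left(-4\right) = 8$)
$b{\left(s \right)} = -64$ ($b{\left(s \right)} = 8 \left(-2 - 6\right) = 8 \left(-8\right) = -64$)
$L{\left(y \right)} = 0$ ($L{\left(y \right)} = 2 - 2 = 0$)
$d{\left(P \right)} = 2$ ($d{\left(P \right)} = \sqrt{4} = 2$)
$Q = 64$ ($Q = 8^{2} = 64$)
$d{\left(L{\left(b{\left(1 \cdot 1^{-1} \right)} \right)} \right)} \left(-27\right) + Q = 2 \left(-27\right) + 64 = -54 + 64 = 10$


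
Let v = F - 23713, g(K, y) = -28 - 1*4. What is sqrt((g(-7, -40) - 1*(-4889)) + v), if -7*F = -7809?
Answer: I*sqrt(869281)/7 ≈ 133.19*I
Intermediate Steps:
g(K, y) = -32 (g(K, y) = -28 - 4 = -32)
F = 7809/7 (F = -1/7*(-7809) = 7809/7 ≈ 1115.6)
v = -158182/7 (v = 7809/7 - 23713 = -158182/7 ≈ -22597.)
sqrt((g(-7, -40) - 1*(-4889)) + v) = sqrt((-32 - 1*(-4889)) - 158182/7) = sqrt((-32 + 4889) - 158182/7) = sqrt(4857 - 158182/7) = sqrt(-124183/7) = I*sqrt(869281)/7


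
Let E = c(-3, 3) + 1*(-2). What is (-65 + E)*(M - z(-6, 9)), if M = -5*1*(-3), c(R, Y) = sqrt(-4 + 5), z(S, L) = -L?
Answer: -1584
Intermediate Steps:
c(R, Y) = 1 (c(R, Y) = sqrt(1) = 1)
M = 15 (M = -5*(-3) = 15)
E = -1 (E = 1 + 1*(-2) = 1 - 2 = -1)
(-65 + E)*(M - z(-6, 9)) = (-65 - 1)*(15 - (-1)*9) = -66*(15 - 1*(-9)) = -66*(15 + 9) = -66*24 = -1584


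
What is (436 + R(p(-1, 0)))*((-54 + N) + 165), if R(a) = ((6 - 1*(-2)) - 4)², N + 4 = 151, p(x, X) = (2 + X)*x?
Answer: 116616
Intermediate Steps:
p(x, X) = x*(2 + X)
N = 147 (N = -4 + 151 = 147)
R(a) = 16 (R(a) = ((6 + 2) - 4)² = (8 - 4)² = 4² = 16)
(436 + R(p(-1, 0)))*((-54 + N) + 165) = (436 + 16)*((-54 + 147) + 165) = 452*(93 + 165) = 452*258 = 116616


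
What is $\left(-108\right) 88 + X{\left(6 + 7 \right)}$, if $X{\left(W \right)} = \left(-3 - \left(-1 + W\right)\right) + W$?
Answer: $-9506$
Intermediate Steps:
$X{\left(W \right)} = -2$ ($X{\left(W \right)} = \left(-2 - W\right) + W = -2$)
$\left(-108\right) 88 + X{\left(6 + 7 \right)} = \left(-108\right) 88 - 2 = -9504 - 2 = -9506$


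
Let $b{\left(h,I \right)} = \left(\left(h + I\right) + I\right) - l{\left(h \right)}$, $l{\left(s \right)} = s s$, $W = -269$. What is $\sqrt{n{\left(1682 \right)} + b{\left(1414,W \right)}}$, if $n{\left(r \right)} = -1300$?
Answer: $2 i \sqrt{499955} \approx 1414.2 i$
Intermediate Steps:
$l{\left(s \right)} = s^{2}$
$b{\left(h,I \right)} = h - h^{2} + 2 I$ ($b{\left(h,I \right)} = \left(\left(h + I\right) + I\right) - h^{2} = \left(\left(I + h\right) + I\right) - h^{2} = \left(h + 2 I\right) - h^{2} = h - h^{2} + 2 I$)
$\sqrt{n{\left(1682 \right)} + b{\left(1414,W \right)}} = \sqrt{-1300 + \left(1414 - 1414^{2} + 2 \left(-269\right)\right)} = \sqrt{-1300 - 1998520} = \sqrt{-1999820} = 2 i \sqrt{499955}$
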